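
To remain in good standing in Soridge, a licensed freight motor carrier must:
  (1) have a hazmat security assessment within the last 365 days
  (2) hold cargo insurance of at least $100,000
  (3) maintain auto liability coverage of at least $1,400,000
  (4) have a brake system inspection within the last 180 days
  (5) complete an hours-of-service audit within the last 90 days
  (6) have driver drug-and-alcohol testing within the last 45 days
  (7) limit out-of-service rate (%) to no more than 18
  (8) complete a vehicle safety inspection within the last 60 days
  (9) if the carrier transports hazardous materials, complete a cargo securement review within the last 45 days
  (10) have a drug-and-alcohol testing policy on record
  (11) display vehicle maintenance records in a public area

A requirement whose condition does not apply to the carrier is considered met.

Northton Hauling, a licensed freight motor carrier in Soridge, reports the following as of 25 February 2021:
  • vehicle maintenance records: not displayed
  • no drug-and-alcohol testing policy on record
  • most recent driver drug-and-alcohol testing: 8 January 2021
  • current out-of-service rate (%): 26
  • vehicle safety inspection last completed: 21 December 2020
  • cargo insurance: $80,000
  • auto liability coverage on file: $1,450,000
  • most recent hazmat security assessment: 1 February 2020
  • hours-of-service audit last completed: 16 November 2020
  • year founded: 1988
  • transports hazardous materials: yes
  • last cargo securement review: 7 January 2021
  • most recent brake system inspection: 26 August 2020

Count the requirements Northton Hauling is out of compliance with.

10

1. hazmat security assessment 390 days ago vs limit 365 → not met
2. cargo insurance $80,000 < $100,000 → not met
3. auto liability coverage $1,450,000 ≥ $1,400,000 → met
4. brake system inspection 183 days ago vs limit 180 → not met
5. hours-of-service audit 101 days ago vs limit 90 → not met
6. driver drug-and-alcohol testing 48 days ago vs limit 45 → not met
7. out-of-service rate (%) 26 > 18 → not met
8. vehicle safety inspection 66 days ago vs limit 60 → not met
9. condition 'transports hazardous materials' holds; cargo securement review 49 days ago vs limit 45 → not met
10. drug-and-alcohol testing policy absent → not met
11. vehicle maintenance records absent → not met
Not met: 10 of 11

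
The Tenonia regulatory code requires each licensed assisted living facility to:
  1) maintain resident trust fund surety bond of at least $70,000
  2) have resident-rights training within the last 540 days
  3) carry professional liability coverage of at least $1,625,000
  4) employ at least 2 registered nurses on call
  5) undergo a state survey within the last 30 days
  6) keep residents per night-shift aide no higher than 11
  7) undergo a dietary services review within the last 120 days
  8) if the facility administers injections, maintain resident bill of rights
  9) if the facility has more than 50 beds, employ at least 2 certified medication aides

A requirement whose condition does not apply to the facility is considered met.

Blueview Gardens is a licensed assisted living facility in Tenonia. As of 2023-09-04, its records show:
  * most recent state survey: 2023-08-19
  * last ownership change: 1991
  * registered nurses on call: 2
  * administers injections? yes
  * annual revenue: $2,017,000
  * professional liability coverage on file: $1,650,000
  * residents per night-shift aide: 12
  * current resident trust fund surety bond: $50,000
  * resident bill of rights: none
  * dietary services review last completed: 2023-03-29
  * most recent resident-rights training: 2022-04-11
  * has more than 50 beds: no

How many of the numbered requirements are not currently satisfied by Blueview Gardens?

1. resident trust fund surety bond $50,000 < $70,000 → not met
2. resident-rights training 511 days ago vs limit 540 → met
3. professional liability coverage $1,650,000 ≥ $1,625,000 → met
4. registered nurses on call 2 ≥ 2 → met
5. state survey 16 days ago vs limit 30 → met
6. residents per night-shift aide 12 > 11 → not met
7. dietary services review 159 days ago vs limit 120 → not met
8. condition 'administers injections' holds; resident bill of rights absent → not met
9. condition 'has more than 50 beds' does not hold → requirement n/a → met
Not met: 4 of 9

4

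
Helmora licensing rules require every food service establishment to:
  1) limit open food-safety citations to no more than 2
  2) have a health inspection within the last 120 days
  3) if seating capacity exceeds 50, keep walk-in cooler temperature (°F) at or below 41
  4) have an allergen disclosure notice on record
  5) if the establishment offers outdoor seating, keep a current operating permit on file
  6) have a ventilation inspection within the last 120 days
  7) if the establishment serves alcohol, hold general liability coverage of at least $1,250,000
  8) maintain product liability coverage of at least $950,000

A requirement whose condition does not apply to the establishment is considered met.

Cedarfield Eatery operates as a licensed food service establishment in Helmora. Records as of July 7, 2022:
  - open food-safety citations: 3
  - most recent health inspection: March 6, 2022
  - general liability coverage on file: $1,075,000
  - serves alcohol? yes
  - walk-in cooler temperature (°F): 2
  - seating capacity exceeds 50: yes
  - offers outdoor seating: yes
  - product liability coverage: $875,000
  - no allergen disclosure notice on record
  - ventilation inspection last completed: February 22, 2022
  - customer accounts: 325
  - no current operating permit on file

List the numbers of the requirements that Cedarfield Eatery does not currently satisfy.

1, 2, 4, 5, 6, 7, 8

1. open food-safety citations 3 > 2 → not met
2. health inspection 123 days ago vs limit 120 → not met
3. condition 'seating capacity exceeds 50' holds; walk-in cooler temperature (°F) 2 ≤ 41 → met
4. allergen disclosure notice absent → not met
5. condition 'offers outdoor seating' holds; current operating permit absent → not met
6. ventilation inspection 135 days ago vs limit 120 → not met
7. condition 'serves alcohol' holds; general liability coverage $1,075,000 < $1,250,000 → not met
8. product liability coverage $875,000 < $950,000 → not met
Not met: 1, 2, 4, 5, 6, 7, 8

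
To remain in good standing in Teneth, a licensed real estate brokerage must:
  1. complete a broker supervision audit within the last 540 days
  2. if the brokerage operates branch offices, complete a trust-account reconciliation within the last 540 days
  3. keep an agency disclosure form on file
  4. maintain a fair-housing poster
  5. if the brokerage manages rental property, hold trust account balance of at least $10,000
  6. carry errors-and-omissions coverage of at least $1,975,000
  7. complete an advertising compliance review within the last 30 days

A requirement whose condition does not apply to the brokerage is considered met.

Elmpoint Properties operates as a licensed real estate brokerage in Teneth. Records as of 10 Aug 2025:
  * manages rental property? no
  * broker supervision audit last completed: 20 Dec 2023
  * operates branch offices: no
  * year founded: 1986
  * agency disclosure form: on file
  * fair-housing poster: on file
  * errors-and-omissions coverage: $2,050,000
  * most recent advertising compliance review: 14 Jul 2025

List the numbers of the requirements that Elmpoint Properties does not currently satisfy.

1

1. broker supervision audit 599 days ago vs limit 540 → not met
2. condition 'operates branch offices' does not hold → requirement n/a → met
3. agency disclosure form present → met
4. fair-housing poster present → met
5. condition 'manages rental property' does not hold → requirement n/a → met
6. errors-and-omissions coverage $2,050,000 ≥ $1,975,000 → met
7. advertising compliance review 27 days ago vs limit 30 → met
Not met: 1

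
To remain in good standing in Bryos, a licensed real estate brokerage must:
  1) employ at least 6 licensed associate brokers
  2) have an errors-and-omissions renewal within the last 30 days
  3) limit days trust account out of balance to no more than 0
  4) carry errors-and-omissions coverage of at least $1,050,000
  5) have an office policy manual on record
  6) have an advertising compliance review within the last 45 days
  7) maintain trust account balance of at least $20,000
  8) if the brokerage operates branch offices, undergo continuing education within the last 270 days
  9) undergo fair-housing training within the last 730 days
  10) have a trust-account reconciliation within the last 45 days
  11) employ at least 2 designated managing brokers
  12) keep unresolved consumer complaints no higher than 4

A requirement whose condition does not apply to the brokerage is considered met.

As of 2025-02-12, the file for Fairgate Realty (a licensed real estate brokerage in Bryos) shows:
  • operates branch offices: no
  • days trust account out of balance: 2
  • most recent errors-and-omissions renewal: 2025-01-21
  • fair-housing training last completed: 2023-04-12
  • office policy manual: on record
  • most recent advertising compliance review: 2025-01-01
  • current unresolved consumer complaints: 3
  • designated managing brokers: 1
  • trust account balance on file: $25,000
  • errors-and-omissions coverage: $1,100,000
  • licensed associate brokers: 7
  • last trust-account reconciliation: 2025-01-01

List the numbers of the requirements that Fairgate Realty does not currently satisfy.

1. licensed associate brokers 7 ≥ 6 → met
2. errors-and-omissions renewal 22 days ago vs limit 30 → met
3. days trust account out of balance 2 > 0 → not met
4. errors-and-omissions coverage $1,100,000 ≥ $1,050,000 → met
5. office policy manual present → met
6. advertising compliance review 42 days ago vs limit 45 → met
7. trust account balance $25,000 ≥ $20,000 → met
8. condition 'operates branch offices' does not hold → requirement n/a → met
9. fair-housing training 672 days ago vs limit 730 → met
10. trust-account reconciliation 42 days ago vs limit 45 → met
11. designated managing brokers 1 < 2 → not met
12. unresolved consumer complaints 3 ≤ 4 → met
Not met: 3, 11

3, 11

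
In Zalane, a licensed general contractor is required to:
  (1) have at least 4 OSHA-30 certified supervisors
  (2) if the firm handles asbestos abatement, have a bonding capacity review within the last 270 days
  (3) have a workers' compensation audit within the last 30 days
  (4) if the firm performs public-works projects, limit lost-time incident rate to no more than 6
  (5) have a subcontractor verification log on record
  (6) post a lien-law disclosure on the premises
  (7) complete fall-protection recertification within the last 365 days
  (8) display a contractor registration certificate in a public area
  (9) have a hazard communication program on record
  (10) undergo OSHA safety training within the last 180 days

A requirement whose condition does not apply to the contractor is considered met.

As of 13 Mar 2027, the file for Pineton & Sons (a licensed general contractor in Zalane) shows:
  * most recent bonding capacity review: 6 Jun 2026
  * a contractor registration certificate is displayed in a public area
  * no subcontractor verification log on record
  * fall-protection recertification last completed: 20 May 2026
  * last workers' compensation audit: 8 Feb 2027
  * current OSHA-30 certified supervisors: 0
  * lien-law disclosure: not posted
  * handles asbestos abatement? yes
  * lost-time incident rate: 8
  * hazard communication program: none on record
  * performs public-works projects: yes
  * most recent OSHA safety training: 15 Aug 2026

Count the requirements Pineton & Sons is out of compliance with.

1. OSHA-30 certified supervisors 0 < 4 → not met
2. condition 'handles asbestos abatement' holds; bonding capacity review 280 days ago vs limit 270 → not met
3. workers' compensation audit 33 days ago vs limit 30 → not met
4. condition 'performs public-works projects' holds; lost-time incident rate 8 > 6 → not met
5. subcontractor verification log absent → not met
6. lien-law disclosure absent → not met
7. fall-protection recertification 297 days ago vs limit 365 → met
8. contractor registration certificate present → met
9. hazard communication program absent → not met
10. OSHA safety training 210 days ago vs limit 180 → not met
Not met: 8 of 10

8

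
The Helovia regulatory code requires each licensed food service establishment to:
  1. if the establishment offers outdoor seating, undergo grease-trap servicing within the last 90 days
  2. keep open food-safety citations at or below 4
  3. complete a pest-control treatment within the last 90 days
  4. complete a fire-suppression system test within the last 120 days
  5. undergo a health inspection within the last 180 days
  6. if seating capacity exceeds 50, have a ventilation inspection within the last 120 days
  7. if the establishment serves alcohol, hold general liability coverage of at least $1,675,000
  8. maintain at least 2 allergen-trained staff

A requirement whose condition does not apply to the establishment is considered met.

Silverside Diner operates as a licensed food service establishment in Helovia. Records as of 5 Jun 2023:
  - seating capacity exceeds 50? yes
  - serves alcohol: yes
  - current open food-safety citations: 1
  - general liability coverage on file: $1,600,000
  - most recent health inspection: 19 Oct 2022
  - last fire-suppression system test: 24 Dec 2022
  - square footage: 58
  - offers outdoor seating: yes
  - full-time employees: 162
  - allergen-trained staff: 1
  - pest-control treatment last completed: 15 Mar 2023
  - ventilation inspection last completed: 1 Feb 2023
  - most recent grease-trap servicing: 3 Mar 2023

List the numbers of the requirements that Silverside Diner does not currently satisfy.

1. condition 'offers outdoor seating' holds; grease-trap servicing 94 days ago vs limit 90 → not met
2. open food-safety citations 1 ≤ 4 → met
3. pest-control treatment 82 days ago vs limit 90 → met
4. fire-suppression system test 163 days ago vs limit 120 → not met
5. health inspection 229 days ago vs limit 180 → not met
6. condition 'seating capacity exceeds 50' holds; ventilation inspection 124 days ago vs limit 120 → not met
7. condition 'serves alcohol' holds; general liability coverage $1,600,000 < $1,675,000 → not met
8. allergen-trained staff 1 < 2 → not met
Not met: 1, 4, 5, 6, 7, 8

1, 4, 5, 6, 7, 8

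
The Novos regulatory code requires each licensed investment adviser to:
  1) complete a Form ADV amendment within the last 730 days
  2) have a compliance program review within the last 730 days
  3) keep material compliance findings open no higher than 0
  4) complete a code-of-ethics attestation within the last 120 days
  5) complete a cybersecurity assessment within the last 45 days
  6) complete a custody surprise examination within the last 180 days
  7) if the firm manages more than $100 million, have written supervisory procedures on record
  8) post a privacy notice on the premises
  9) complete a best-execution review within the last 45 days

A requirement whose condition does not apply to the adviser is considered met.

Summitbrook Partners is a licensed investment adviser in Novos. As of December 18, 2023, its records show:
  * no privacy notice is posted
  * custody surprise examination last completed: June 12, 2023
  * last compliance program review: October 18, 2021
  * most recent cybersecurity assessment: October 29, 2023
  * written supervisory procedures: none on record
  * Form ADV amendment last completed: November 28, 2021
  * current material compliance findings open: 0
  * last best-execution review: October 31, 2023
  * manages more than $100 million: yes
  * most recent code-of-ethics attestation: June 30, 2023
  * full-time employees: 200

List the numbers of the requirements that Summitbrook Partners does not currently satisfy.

1, 2, 4, 5, 6, 7, 8, 9

1. Form ADV amendment 750 days ago vs limit 730 → not met
2. compliance program review 791 days ago vs limit 730 → not met
3. material compliance findings open 0 ≤ 0 → met
4. code-of-ethics attestation 171 days ago vs limit 120 → not met
5. cybersecurity assessment 50 days ago vs limit 45 → not met
6. custody surprise examination 189 days ago vs limit 180 → not met
7. condition 'manages more than $100 million' holds; written supervisory procedures absent → not met
8. privacy notice absent → not met
9. best-execution review 48 days ago vs limit 45 → not met
Not met: 1, 2, 4, 5, 6, 7, 8, 9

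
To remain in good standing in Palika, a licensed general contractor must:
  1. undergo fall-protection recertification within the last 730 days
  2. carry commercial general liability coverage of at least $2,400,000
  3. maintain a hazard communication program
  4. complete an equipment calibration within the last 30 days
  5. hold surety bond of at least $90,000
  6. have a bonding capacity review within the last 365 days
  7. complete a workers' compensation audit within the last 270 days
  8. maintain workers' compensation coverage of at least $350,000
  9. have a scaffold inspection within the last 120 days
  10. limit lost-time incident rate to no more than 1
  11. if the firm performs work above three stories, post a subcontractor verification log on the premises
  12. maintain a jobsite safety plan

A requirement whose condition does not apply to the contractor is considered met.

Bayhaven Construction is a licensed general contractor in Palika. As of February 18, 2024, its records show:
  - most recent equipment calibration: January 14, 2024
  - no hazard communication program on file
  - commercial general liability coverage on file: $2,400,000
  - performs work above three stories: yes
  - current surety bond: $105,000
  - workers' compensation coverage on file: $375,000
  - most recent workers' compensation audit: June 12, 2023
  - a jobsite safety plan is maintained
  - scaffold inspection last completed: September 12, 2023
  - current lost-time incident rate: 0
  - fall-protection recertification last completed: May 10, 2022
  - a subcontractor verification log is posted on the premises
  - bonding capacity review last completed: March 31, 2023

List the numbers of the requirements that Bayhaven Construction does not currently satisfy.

3, 4, 9

1. fall-protection recertification 649 days ago vs limit 730 → met
2. commercial general liability coverage $2,400,000 ≥ $2,400,000 → met
3. hazard communication program absent → not met
4. equipment calibration 35 days ago vs limit 30 → not met
5. surety bond $105,000 ≥ $90,000 → met
6. bonding capacity review 324 days ago vs limit 365 → met
7. workers' compensation audit 251 days ago vs limit 270 → met
8. workers' compensation coverage $375,000 ≥ $350,000 → met
9. scaffold inspection 159 days ago vs limit 120 → not met
10. lost-time incident rate 0 ≤ 1 → met
11. condition 'performs work above three stories' holds; subcontractor verification log present → met
12. jobsite safety plan present → met
Not met: 3, 4, 9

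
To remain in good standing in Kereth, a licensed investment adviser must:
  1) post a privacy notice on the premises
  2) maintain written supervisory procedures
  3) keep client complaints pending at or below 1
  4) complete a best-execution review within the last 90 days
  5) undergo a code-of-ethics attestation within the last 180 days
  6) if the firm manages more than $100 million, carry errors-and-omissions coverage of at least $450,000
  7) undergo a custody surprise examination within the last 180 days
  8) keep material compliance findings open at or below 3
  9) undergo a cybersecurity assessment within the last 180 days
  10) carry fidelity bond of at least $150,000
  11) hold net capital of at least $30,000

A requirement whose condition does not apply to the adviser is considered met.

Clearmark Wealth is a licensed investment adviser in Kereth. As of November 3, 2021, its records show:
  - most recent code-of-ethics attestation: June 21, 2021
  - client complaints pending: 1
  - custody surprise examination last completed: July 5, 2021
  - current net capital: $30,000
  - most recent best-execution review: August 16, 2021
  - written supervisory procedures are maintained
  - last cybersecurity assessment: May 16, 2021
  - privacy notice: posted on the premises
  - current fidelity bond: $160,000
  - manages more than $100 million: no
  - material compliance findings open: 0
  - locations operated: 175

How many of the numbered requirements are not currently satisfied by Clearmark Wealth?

1. privacy notice present → met
2. written supervisory procedures present → met
3. client complaints pending 1 ≤ 1 → met
4. best-execution review 79 days ago vs limit 90 → met
5. code-of-ethics attestation 135 days ago vs limit 180 → met
6. condition 'manages more than $100 million' does not hold → requirement n/a → met
7. custody surprise examination 121 days ago vs limit 180 → met
8. material compliance findings open 0 ≤ 3 → met
9. cybersecurity assessment 171 days ago vs limit 180 → met
10. fidelity bond $160,000 ≥ $150,000 → met
11. net capital $30,000 ≥ $30,000 → met
Not met: 0 of 11

0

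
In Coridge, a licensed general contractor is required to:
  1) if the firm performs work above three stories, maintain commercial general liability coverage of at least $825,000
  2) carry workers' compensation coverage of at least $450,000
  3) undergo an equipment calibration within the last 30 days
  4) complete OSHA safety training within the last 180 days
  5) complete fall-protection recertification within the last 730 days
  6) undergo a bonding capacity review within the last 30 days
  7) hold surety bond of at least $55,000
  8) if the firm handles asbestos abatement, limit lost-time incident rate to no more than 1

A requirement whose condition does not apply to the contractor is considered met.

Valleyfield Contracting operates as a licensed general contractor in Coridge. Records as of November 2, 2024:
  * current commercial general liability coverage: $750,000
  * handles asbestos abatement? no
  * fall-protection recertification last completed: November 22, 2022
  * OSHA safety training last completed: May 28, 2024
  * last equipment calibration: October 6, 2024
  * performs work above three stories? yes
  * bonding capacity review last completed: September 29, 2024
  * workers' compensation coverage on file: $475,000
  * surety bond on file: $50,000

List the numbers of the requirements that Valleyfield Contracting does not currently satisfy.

1. condition 'performs work above three stories' holds; commercial general liability coverage $750,000 < $825,000 → not met
2. workers' compensation coverage $475,000 ≥ $450,000 → met
3. equipment calibration 27 days ago vs limit 30 → met
4. OSHA safety training 158 days ago vs limit 180 → met
5. fall-protection recertification 711 days ago vs limit 730 → met
6. bonding capacity review 34 days ago vs limit 30 → not met
7. surety bond $50,000 < $55,000 → not met
8. condition 'handles asbestos abatement' does not hold → requirement n/a → met
Not met: 1, 6, 7

1, 6, 7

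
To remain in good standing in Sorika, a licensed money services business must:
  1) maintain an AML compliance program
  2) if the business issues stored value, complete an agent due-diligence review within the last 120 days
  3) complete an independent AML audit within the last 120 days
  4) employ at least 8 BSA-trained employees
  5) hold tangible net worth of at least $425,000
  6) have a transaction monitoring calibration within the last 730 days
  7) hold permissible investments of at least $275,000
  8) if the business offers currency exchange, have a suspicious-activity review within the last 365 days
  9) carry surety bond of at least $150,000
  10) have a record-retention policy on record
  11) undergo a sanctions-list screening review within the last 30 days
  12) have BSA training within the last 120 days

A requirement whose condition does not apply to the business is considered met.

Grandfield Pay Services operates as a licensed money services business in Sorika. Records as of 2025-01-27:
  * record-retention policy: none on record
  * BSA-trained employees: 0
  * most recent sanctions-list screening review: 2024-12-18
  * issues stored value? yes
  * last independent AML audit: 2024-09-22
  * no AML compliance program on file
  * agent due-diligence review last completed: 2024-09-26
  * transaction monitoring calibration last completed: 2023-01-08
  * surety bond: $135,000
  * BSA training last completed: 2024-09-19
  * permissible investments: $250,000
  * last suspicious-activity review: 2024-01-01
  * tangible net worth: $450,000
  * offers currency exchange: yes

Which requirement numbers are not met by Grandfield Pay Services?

1, 2, 3, 4, 6, 7, 8, 9, 10, 11, 12

1. AML compliance program absent → not met
2. condition 'issues stored value' holds; agent due-diligence review 123 days ago vs limit 120 → not met
3. independent AML audit 127 days ago vs limit 120 → not met
4. BSA-trained employees 0 < 8 → not met
5. tangible net worth $450,000 ≥ $425,000 → met
6. transaction monitoring calibration 750 days ago vs limit 730 → not met
7. permissible investments $250,000 < $275,000 → not met
8. condition 'offers currency exchange' holds; suspicious-activity review 392 days ago vs limit 365 → not met
9. surety bond $135,000 < $150,000 → not met
10. record-retention policy absent → not met
11. sanctions-list screening review 40 days ago vs limit 30 → not met
12. BSA training 130 days ago vs limit 120 → not met
Not met: 1, 2, 3, 4, 6, 7, 8, 9, 10, 11, 12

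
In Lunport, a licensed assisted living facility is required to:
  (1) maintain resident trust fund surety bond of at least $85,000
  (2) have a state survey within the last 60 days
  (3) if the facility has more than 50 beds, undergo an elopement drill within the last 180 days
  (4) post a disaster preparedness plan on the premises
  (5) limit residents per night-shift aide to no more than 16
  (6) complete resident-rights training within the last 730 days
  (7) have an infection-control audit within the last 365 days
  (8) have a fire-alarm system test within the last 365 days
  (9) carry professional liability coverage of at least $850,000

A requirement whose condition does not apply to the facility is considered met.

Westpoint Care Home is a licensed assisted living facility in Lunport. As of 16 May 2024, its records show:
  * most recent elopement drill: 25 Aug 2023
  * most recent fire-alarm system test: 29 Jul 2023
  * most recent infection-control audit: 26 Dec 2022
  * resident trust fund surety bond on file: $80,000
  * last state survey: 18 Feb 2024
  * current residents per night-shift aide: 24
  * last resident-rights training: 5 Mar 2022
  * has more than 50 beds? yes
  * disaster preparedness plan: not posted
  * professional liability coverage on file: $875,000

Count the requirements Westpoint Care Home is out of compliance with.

1. resident trust fund surety bond $80,000 < $85,000 → not met
2. state survey 88 days ago vs limit 60 → not met
3. condition 'has more than 50 beds' holds; elopement drill 265 days ago vs limit 180 → not met
4. disaster preparedness plan absent → not met
5. residents per night-shift aide 24 > 16 → not met
6. resident-rights training 803 days ago vs limit 730 → not met
7. infection-control audit 507 days ago vs limit 365 → not met
8. fire-alarm system test 292 days ago vs limit 365 → met
9. professional liability coverage $875,000 ≥ $850,000 → met
Not met: 7 of 9

7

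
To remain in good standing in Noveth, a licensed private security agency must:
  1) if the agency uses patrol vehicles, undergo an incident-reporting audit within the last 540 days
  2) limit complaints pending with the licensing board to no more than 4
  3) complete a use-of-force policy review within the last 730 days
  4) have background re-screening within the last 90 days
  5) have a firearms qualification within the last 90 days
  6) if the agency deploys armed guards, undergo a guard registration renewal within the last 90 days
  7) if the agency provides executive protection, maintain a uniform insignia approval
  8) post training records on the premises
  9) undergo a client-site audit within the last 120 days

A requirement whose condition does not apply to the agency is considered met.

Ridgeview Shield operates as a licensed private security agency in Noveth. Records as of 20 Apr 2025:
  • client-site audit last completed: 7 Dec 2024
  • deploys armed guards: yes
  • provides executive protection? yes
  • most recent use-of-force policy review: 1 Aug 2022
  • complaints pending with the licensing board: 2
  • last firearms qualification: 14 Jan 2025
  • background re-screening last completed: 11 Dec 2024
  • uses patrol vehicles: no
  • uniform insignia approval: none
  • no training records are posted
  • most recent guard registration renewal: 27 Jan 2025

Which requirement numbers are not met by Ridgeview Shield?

1. condition 'uses patrol vehicles' does not hold → requirement n/a → met
2. complaints pending with the licensing board 2 ≤ 4 → met
3. use-of-force policy review 993 days ago vs limit 730 → not met
4. background re-screening 130 days ago vs limit 90 → not met
5. firearms qualification 96 days ago vs limit 90 → not met
6. condition 'deploys armed guards' holds; guard registration renewal 83 days ago vs limit 90 → met
7. condition 'provides executive protection' holds; uniform insignia approval absent → not met
8. training records absent → not met
9. client-site audit 134 days ago vs limit 120 → not met
Not met: 3, 4, 5, 7, 8, 9

3, 4, 5, 7, 8, 9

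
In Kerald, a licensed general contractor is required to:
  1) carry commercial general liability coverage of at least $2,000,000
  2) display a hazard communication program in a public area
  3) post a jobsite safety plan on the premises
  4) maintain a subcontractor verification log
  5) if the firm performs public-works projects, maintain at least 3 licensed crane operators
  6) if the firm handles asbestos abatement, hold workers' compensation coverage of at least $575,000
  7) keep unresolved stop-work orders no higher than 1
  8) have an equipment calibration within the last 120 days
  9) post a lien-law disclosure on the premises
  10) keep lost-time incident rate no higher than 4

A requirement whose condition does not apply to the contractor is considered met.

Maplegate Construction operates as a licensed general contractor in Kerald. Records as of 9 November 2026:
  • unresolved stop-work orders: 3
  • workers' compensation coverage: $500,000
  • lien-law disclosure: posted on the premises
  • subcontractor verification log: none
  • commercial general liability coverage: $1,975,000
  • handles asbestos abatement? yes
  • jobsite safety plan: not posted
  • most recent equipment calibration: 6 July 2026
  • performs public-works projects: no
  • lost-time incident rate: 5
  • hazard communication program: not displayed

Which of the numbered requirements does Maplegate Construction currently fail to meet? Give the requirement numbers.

1. commercial general liability coverage $1,975,000 < $2,000,000 → not met
2. hazard communication program absent → not met
3. jobsite safety plan absent → not met
4. subcontractor verification log absent → not met
5. condition 'performs public-works projects' does not hold → requirement n/a → met
6. condition 'handles asbestos abatement' holds; workers' compensation coverage $500,000 < $575,000 → not met
7. unresolved stop-work orders 3 > 1 → not met
8. equipment calibration 126 days ago vs limit 120 → not met
9. lien-law disclosure present → met
10. lost-time incident rate 5 > 4 → not met
Not met: 1, 2, 3, 4, 6, 7, 8, 10

1, 2, 3, 4, 6, 7, 8, 10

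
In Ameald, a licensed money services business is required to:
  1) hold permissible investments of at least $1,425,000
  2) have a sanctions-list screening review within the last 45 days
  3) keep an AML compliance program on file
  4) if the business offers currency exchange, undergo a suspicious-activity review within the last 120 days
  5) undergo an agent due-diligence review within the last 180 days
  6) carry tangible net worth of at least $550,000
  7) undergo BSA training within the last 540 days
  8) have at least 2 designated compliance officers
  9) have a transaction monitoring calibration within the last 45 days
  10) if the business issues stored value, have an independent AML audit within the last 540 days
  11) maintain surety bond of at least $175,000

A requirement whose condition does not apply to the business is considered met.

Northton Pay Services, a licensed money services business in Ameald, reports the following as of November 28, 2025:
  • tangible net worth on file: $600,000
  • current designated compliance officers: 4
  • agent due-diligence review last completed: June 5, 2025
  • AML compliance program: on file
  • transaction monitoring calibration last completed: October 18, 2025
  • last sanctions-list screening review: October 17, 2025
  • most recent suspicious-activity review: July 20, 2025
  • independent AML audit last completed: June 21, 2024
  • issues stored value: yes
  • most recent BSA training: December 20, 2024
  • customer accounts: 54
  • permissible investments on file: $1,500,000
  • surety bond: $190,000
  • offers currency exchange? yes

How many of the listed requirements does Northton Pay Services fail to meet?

1. permissible investments $1,500,000 ≥ $1,425,000 → met
2. sanctions-list screening review 42 days ago vs limit 45 → met
3. AML compliance program present → met
4. condition 'offers currency exchange' holds; suspicious-activity review 131 days ago vs limit 120 → not met
5. agent due-diligence review 176 days ago vs limit 180 → met
6. tangible net worth $600,000 ≥ $550,000 → met
7. BSA training 343 days ago vs limit 540 → met
8. designated compliance officers 4 ≥ 2 → met
9. transaction monitoring calibration 41 days ago vs limit 45 → met
10. condition 'issues stored value' holds; independent AML audit 525 days ago vs limit 540 → met
11. surety bond $190,000 ≥ $175,000 → met
Not met: 1 of 11

1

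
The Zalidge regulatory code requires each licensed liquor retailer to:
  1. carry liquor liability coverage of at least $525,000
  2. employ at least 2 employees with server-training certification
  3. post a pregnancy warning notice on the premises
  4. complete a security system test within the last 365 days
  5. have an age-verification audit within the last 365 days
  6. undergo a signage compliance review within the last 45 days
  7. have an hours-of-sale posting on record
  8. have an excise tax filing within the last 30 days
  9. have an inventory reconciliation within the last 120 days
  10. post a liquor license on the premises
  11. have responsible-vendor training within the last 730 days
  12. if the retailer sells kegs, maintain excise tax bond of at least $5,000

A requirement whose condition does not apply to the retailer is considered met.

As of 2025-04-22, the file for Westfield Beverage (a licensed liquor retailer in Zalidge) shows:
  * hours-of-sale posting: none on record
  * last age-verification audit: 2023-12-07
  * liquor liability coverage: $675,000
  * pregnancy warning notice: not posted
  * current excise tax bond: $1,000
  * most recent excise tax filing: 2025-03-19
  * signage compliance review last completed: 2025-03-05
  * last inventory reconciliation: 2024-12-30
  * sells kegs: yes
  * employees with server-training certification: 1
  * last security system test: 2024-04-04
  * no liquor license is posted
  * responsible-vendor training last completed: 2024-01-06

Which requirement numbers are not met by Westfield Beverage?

2, 3, 4, 5, 6, 7, 8, 10, 12

1. liquor liability coverage $675,000 ≥ $525,000 → met
2. employees with server-training certification 1 < 2 → not met
3. pregnancy warning notice absent → not met
4. security system test 383 days ago vs limit 365 → not met
5. age-verification audit 502 days ago vs limit 365 → not met
6. signage compliance review 48 days ago vs limit 45 → not met
7. hours-of-sale posting absent → not met
8. excise tax filing 34 days ago vs limit 30 → not met
9. inventory reconciliation 113 days ago vs limit 120 → met
10. liquor license absent → not met
11. responsible-vendor training 472 days ago vs limit 730 → met
12. condition 'sells kegs' holds; excise tax bond $1,000 < $5,000 → not met
Not met: 2, 3, 4, 5, 6, 7, 8, 10, 12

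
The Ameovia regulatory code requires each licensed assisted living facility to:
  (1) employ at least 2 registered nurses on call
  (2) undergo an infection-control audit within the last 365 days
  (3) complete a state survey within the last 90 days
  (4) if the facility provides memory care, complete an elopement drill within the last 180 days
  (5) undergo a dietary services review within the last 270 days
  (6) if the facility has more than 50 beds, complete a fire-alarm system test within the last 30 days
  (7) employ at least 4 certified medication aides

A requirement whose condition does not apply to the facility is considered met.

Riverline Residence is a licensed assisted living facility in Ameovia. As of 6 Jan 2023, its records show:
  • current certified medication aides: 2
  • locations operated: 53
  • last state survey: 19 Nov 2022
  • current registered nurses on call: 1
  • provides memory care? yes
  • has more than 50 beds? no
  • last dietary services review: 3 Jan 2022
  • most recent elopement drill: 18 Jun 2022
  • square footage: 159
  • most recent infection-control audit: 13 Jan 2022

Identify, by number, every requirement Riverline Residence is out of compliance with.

1, 4, 5, 7

1. registered nurses on call 1 < 2 → not met
2. infection-control audit 358 days ago vs limit 365 → met
3. state survey 48 days ago vs limit 90 → met
4. condition 'provides memory care' holds; elopement drill 202 days ago vs limit 180 → not met
5. dietary services review 368 days ago vs limit 270 → not met
6. condition 'has more than 50 beds' does not hold → requirement n/a → met
7. certified medication aides 2 < 4 → not met
Not met: 1, 4, 5, 7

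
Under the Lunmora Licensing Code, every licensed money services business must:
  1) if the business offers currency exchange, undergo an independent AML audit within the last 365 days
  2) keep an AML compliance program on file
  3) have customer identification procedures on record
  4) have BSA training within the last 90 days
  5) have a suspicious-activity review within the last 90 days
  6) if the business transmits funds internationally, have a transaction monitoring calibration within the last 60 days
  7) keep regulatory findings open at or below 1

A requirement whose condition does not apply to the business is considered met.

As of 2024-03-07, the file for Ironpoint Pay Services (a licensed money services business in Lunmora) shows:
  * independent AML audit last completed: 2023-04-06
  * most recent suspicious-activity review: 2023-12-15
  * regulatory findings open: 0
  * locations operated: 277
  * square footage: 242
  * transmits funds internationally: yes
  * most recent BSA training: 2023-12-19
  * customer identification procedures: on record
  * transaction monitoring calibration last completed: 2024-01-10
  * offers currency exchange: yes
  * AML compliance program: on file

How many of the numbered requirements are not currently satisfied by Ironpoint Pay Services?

0

1. condition 'offers currency exchange' holds; independent AML audit 336 days ago vs limit 365 → met
2. AML compliance program present → met
3. customer identification procedures present → met
4. BSA training 79 days ago vs limit 90 → met
5. suspicious-activity review 83 days ago vs limit 90 → met
6. condition 'transmits funds internationally' holds; transaction monitoring calibration 57 days ago vs limit 60 → met
7. regulatory findings open 0 ≤ 1 → met
Not met: 0 of 7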